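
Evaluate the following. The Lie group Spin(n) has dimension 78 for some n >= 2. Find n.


dim Spin(n) = dim so(n) = n(n-1)/2.
Solve n(n-1)/2 = 78, i.e. n^2 - n - 156 = 0.
Discriminant = 1 + 8*78 = 625
n = (1 + sqrt(625))/2 = (1 + 25)/2 = 13


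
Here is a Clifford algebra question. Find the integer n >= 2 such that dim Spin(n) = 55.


dim Spin(n) = dim so(n) = n(n-1)/2.
Solve n(n-1)/2 = 55, i.e. n^2 - n - 110 = 0.
Discriminant = 1 + 8*55 = 441
n = (1 + sqrt(441))/2 = (1 + 21)/2 = 11


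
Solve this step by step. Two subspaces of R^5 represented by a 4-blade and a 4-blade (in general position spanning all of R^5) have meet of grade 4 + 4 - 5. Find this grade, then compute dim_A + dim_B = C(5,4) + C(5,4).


Meet grade = grade(A) + grade(B) - n
= 4 + 4 - 5 = 3
C(5,4) = 5
C(5,4) = 5
dim_A + dim_B = 5 + 5 = 10


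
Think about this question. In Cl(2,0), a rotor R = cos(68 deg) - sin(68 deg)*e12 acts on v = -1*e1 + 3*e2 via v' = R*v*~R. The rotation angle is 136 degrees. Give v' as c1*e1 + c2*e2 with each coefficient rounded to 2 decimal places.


Rotor R = cos(68deg) - sin(68deg)*e12
Rotation angle theta = 2 * 68 = 136 degrees
v' = R*v*~R rotates v by theta.
cos(136deg) = -0.7193, sin(136deg) = 0.6947
v'_1 = -1*cos(136deg) - 3*sin(136deg)
= -1*(-0.7193) - 3*0.6947
= -1.36
v'_2 = -1*sin(136deg) + 3*cos(136deg)
= -1*0.6947 + 3*(-0.7193)
= -2.85
v' = -1.36*e1 - 2.85*e2


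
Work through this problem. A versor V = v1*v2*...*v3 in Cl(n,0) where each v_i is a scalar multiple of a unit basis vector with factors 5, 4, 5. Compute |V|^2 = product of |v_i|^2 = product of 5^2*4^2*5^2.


Each vector v_i has |v_i|^2 = s_i^2
Squared scales: 5^2 = 25, 4^2 = 16, 5^2 = 25
|V|^2 = 25 * 16 * 25
= 10000


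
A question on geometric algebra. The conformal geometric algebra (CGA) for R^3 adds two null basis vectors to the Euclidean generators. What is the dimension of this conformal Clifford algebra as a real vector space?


The conformal model of R^3 uses Cl(4,1): the 3 Euclidean generators plus two extra orthogonal generators e+ (e+^2 = +1) and e- (e-^2 = -1), from which the null vectors e0, einf are built.
Number of generators m = 3 + 2 = 5.
dim Cl(p,q) = 2^m = 2^5 = 32


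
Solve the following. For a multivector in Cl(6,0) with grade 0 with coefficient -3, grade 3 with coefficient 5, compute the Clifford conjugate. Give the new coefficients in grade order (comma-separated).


Clifford conjugate sign for grade k: (-1)^(k(k+1)/2)
Grade 0: (-1)^(0*1/2) = (-1)^0 = 1, coeff -3 -> -3
Grade 3: (-1)^(3*4/2) = (-1)^6 = 1, coeff 5 -> 5
Conjugated coefficients: -3, 5


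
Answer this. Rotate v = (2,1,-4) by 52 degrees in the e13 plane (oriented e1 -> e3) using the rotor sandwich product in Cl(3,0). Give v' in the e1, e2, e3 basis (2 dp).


Rotor R = cos(26deg) - sin(26deg)*e13
Rotation angle theta = 2 * 26 = 52 degrees in the e13 plane (e1 -> e3).
The component perpendicular to the plane (e2) is invariant: v'_2 = v2 = 1.00
cos(52deg) = 0.6157, sin(52deg) = 0.7880
v'_1 = v1*cos(theta) - v3*sin(theta) = 2*0.6157 - (-4)*0.7880 = 4.38
v'_3 = v1*sin(theta) + v3*cos(theta) = 2*0.7880 + (-4)*0.6157 = -0.89
v' = 4.38*e1 + 1.00*e2 - 0.89*e3


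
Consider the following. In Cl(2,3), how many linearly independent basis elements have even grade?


Even subalgebra dimension = 2^(n-1)
n = 2 + 3 = 5
2^(5 - 1) = 2^4 = 16
Verification: sum of C(5,k) for even k = 1 + 10 + 5 = 16
Result = 16


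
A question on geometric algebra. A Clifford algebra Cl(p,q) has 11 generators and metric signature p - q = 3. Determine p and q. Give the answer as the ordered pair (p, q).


We need p + q = 11 and p - q = 3.
Adding: 2p = 11 + 3 = 14, so p = 7.
Then q = 11 - 7 = 4.
(p, q) = (7, 4)


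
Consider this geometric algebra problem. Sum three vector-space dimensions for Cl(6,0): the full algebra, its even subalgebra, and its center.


n = 6 + 0 = 6
Total dim = 2^6 = 64
Even subalgebra dim = 2^5 = 32
n is even, so center dim = 1
Sum = 64 + 32 + 1 = 97


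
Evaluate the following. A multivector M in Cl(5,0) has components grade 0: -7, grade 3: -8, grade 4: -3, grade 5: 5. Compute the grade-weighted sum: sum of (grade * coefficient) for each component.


Grade-weighted sum = sum of grade_k * coefficient_k
0*(-7) = 0
3*(-8) = -24
4*(-3) = -12
5*5 = 25
Total = 0 + (-24) + (-12) + 25 = -11


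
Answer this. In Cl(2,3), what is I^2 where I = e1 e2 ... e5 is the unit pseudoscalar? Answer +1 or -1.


The pseudoscalar I = e1...e_n (product of all n generators) of Cl(p,q) satisfies I^2 = (-1)^(q + n(n-1)/2).
p = 2, q = 3, n = p + q = 5
n(n-1)/2 = 5 * 4 / 2 = 10
Exponent = q + n(n-1)/2 = 3 + 10 = 13
I^2 = (-1)^13 = -1


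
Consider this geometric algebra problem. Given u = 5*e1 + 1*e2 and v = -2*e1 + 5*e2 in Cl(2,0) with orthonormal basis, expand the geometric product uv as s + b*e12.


Expand: (5*e1 + 1*e2)(-2*e1 + 5*e2)
= 5*(-2)*e1e1 + 5*5*e1e2 + 1*(-2)*e2e1 + 1*5*e2e2
Using e1^2 = e2^2 = 1, e2e1 = -e1e2:
Scalar part s = 5*(-2) + 1*5 = -10 + 5 = -5
Bivector part b = 5*5 - 1*(-2) = 25 - (-2) = 27
uv = -5 + 27*e12


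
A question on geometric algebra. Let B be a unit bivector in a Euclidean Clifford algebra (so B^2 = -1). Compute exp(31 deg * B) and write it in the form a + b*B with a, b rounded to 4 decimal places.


For a unit bivector B with B^2 = -1, the exponential series gives
e^(theta*B) = cos(theta) + sin(theta)*B (the GA analogue of Euler's formula).
theta = 31 degrees = 0.541052 rad
cos(31 deg) = 0.8572
sin(31 deg) = 0.5150
exp(theta*B) = 0.8572 + 0.5150*B


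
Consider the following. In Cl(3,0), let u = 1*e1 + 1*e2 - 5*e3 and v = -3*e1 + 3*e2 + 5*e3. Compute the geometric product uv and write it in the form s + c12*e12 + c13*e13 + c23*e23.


In Cl(3,0): e_i^2 = 1, e_ie_j = -e_je_i for i != j.
Scalar part = u . v = 1*(-3) + 1*3 + (-5)*5
= -3 + 3 + (-25) = -25
e12 coeff = 1*3 - 1*(-3) = 3 - (-3) = 6
e13 coeff = 1*5 - (-5)*(-3) = 5 - 15 = -10
e23 coeff = 1*5 - (-5)*3 = 5 - (-15) = 20
uv = -25 + 6*e12 - 10*e13 + 20*e23


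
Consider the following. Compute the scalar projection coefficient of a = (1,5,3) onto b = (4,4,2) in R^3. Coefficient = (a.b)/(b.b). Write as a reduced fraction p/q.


Projection coefficient = (a . b) / (b . b)
a . b = 1*4 + 5*4 + 3*2
= 4 + 20 + 6 = 30
b . b = 4^2 + 4^2 + 2^2
= 16 + 16 + 4 = 36
Coefficient = 30/36
In lowest terms: 5/6


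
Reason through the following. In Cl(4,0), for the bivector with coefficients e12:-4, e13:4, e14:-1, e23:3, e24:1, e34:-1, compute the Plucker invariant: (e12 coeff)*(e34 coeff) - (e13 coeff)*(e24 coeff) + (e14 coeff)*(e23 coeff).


Plucker relation: af - be + cd
a*f = (-4)*(-1) = 4
b*e = 4*1 = 4
c*d = (-1)*3 = -3
af - be + cd = 4 - 4 + (-3)
= -3


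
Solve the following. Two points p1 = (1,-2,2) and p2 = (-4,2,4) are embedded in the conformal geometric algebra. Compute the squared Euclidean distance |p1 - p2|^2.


p1 - p2 = (5, -4, -2)
|p1 - p2|^2 = 5^2 + (-4)^2 + (-2)^2
= 25 + 16 + 4
= 45


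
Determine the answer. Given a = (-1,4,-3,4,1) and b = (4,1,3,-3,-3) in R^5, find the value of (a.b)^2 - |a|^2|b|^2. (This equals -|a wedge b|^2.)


a . b = (-1)*4 + 4*1 + (-3)*3 + 4*(-3) + 1*(-3)
= -4 + 4 + (-9) + (-12) + (-3) = -24
|a|^2 = (-1)^2 + 4^2 + (-3)^2 + 4^2 + 1^2 = 43
|b|^2 = 4^2 + 1^2 + 3^2 + (-3)^2 + (-3)^2 = 44
(a.b)^2 = (-24)^2 = 576
|a|^2 * |b|^2 = 43 * 44 = 1892
Result = 576 - 1892 = -1316


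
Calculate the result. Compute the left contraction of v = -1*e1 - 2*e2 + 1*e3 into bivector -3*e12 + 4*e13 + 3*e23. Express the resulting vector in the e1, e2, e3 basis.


Left contraction v _| B = <vB>_1 (grade-1 part of the geometric product vB).
Using e1_|e12 = e2, e2_|e12 = -e1, e1_|e13 = e3, e3_|e13 = -e1, e2_|e23 = e3, e3_|e23 = -e2:
e1 coeff: -v2*b12 - v3*b13 = -(-2)*(-3) - (1)*(4) = -10
e2 coeff: v1*b12 - v3*b23 = (-1)*(-3) - (1)*(3) = 0
e3 coeff: v1*b13 + v2*b23 = (-1)*(4) + (-2)*(3) = -10
v _| B = -10*e1 + 0*e2 - 10*e3


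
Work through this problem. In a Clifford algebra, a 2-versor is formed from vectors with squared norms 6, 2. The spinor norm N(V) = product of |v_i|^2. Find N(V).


Spinor norm N(V) = |v1|^2 * |v2|^2 * ... * |v2|^2
= 6 * 2
Running product: 6, 12
N(V) = 12


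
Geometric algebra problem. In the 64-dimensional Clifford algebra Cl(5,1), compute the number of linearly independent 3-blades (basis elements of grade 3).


Number of grade-k basis blades in Cl(p,q) with n = p + q is C(n, k).
n = 5 + 1 = 6
C(6, 3) = 6! / (3! * 3!)
= 720 / (6 * 6)
= 20


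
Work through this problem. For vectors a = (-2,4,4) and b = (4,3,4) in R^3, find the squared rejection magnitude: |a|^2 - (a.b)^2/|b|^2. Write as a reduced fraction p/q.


|a|^2 = (-2)^2 + 4^2 + 4^2 = 36
|b|^2 = 4^2 + 3^2 + 4^2 = 41
a . b = (-2)*4 + 4*3 + 4*4 = 20
(a.b)^2 = 20^2 = 400
|rej|^2 = 36 - 400/41
= (1476 - 400)/41
= 1076/41
In lowest terms: 1076/41


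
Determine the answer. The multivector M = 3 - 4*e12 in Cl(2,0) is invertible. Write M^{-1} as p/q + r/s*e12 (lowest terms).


M = 3 - 4*e12, where e12^2 = -1.
Since M commutes with its reverse ~M = a - b*e12, M * ~M = a^2 - b^2*e12^2 = a^2 + b^2.
So M^{-1} = ~M / (a^2 + b^2) = (a - b*e12)/(a^2 + b^2).
a^2 + b^2 = 9 + 16 = 25
Scalar part = 3/25 = 3/25
Bivector coeff = 4/25 = 4/25
M^{-1} = 3/25 + 4/25*e12


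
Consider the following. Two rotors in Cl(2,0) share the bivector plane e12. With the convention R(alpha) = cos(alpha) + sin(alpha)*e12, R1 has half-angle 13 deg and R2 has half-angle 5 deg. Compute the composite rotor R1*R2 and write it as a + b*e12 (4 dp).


Same-plane rotors commute and their half-angles add:
R1*R2 = cos(a1 + a2) + sin(a1 + a2)*e12.
a1 + a2 = 13 + 5 = 18 deg
cos(18 deg) = 0.9511
sin(18 deg) = 0.3090
R1*R2 = 0.9511 + 0.3090*e12


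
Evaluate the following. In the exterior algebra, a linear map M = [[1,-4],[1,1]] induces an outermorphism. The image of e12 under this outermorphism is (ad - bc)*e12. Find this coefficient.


The outermorphism of a linear map f sends e1^e2 to f(e1)^f(e2).
f(e1) = 1*e1 + 1*e2
f(e2) = -4*e1 + 1*e2
f(e1) ^ f(e2) = (1*e1 + 1*e2) ^ (-4*e1 + 1*e2)
= 1*1*e12 + 1*(-4)*e21
= (1 - (-4))*e12
= 5*e12
Coefficient = 5


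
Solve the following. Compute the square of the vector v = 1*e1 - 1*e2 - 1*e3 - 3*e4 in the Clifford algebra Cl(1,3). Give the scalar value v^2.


v^2 = sum of c_i^2 * e_i^2
Positive signature terms (e_i^2 = +1): 1^2 = 1
Negative signature terms (e_j^2 = -1): (-1)^2 + (-1)^2 + (-3)^2 = 11
v^2 = 1 - 11 = -10


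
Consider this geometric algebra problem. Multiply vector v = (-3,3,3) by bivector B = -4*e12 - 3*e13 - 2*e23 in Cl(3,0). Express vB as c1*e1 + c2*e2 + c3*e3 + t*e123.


vB has grade-1 (vector) and grade-3 (trivector) parts: vB = (v _| B) + (v ^ B).
Vector part <vB>_1:
  e1: -v2*b12 - v3*b13 = -(3)*(-4) - (3)*(-3) = 21
  e2: v1*b12 - v3*b23 = (-3)*(-4) - (3)*(-2) = 18
  e3: v1*b13 + v2*b23 = (-3)*(-3) + (3)*(-2) = 3
Trivector part <vB>_3:
  e123: v1*b23 - v2*b13 + v3*b12 = (-3)*(-2) - (3)*(-3) + (3)*(-4) = 3
vB = 21*e1 + 18*e2 + 3*e3 + 3*e123


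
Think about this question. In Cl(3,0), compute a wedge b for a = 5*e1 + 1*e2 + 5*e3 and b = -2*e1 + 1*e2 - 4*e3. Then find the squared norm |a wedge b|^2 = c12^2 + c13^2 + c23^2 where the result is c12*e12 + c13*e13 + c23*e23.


a wedge b = (a1*b2 - a2*b1)*e12 + (a1*b3 - a3*b1)*e13 + (a2*b3 - a3*b2)*e23
e12 coeff: 5*1 - 1*(-2) = 5 - (-2) = 7
e13 coeff: 5*(-4) - 5*(-2) = -20 - (-10) = -10
e23 coeff: 1*(-4) - 5*1 = -4 - 5 = -9
|a wedge b|^2 = 7^2 + (-10)^2 + (-9)^2
= 49 + 100 + 81
= 230


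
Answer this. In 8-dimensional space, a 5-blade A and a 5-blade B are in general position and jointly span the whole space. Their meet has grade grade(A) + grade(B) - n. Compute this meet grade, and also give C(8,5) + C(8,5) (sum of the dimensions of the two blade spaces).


Meet grade = grade(A) + grade(B) - n
= 5 + 5 - 8 = 2
C(8,5) = 56
C(8,5) = 56
dim_A + dim_B = 56 + 56 = 112


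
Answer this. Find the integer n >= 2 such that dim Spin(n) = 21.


dim Spin(n) = dim so(n) = n(n-1)/2.
Solve n(n-1)/2 = 21, i.e. n^2 - n - 42 = 0.
Discriminant = 1 + 8*21 = 169
n = (1 + sqrt(169))/2 = (1 + 13)/2 = 7


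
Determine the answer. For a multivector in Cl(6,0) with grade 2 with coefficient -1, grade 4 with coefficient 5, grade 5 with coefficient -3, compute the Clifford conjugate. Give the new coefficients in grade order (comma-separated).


Clifford conjugate sign for grade k: (-1)^(k(k+1)/2)
Grade 2: (-1)^(2*3/2) = (-1)^3 = -1, coeff -1 -> 1
Grade 4: (-1)^(4*5/2) = (-1)^10 = 1, coeff 5 -> 5
Grade 5: (-1)^(5*6/2) = (-1)^15 = -1, coeff -3 -> 3
Conjugated coefficients: 1, 5, 3


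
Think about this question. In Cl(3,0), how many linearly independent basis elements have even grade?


Even subalgebra dimension = 2^(n-1)
n = 3 + 0 = 3
2^(3 - 1) = 2^2 = 4
Verification: sum of C(3,k) for even k = 1 + 3 = 4
Result = 4


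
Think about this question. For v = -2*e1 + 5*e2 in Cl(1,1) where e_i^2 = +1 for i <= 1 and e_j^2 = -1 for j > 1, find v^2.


v^2 = sum of c_i^2 * e_i^2
Positive signature terms (e_i^2 = +1): (-2)^2 = 4
Negative signature terms (e_j^2 = -1): 5^2 = 25
v^2 = 4 - 25 = -21


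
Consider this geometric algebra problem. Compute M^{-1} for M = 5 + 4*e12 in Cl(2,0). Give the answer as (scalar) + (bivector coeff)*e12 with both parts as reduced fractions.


M = 5 + 4*e12, where e12^2 = -1.
Since M commutes with its reverse ~M = a - b*e12, M * ~M = a^2 - b^2*e12^2 = a^2 + b^2.
So M^{-1} = ~M / (a^2 + b^2) = (a - b*e12)/(a^2 + b^2).
a^2 + b^2 = 25 + 16 = 41
Scalar part = 5/41 = 5/41
Bivector coeff = -4/41 = -4/41
M^{-1} = 5/41 - 4/41*e12


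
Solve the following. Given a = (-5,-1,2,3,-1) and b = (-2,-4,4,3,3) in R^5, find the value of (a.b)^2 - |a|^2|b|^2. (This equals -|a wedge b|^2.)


a . b = (-5)*(-2) + (-1)*(-4) + 2*4 + 3*3 + (-1)*3
= 10 + 4 + 8 + 9 + (-3) = 28
|a|^2 = (-5)^2 + (-1)^2 + 2^2 + 3^2 + (-1)^2 = 40
|b|^2 = (-2)^2 + (-4)^2 + 4^2 + 3^2 + 3^2 = 54
(a.b)^2 = 28^2 = 784
|a|^2 * |b|^2 = 40 * 54 = 2160
Result = 784 - 2160 = -1376


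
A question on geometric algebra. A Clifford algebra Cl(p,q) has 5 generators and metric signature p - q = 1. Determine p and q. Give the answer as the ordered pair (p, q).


We need p + q = 5 and p - q = 1.
Adding: 2p = 5 + 1 = 6, so p = 3.
Then q = 5 - 3 = 2.
(p, q) = (3, 2)


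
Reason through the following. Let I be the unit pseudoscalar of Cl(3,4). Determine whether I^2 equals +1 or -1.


The pseudoscalar I = e1...e_n (product of all n generators) of Cl(p,q) satisfies I^2 = (-1)^(q + n(n-1)/2).
p = 3, q = 4, n = p + q = 7
n(n-1)/2 = 7 * 6 / 2 = 21
Exponent = q + n(n-1)/2 = 4 + 21 = 25
I^2 = (-1)^25 = -1


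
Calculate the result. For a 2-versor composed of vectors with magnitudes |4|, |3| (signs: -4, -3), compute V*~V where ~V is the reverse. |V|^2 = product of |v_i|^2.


Each vector v_i has |v_i|^2 = s_i^2
Squared scales: (-4)^2 = 16, (-3)^2 = 9
|V|^2 = 16 * 9
= 144


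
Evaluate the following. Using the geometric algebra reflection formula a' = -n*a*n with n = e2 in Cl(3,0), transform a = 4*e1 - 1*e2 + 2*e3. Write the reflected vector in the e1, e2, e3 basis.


Reflection formula: a' = -n*a*n, with n = e2 (unit vector, n^2 = 1).
For reflection through hyperplane perp to e2:
The component along e2 flips sign, others stay.
a = (4, -1, 2)
a' = (4, 1, 2)
a' = 4*e1 + 1*e2 + 2*e3


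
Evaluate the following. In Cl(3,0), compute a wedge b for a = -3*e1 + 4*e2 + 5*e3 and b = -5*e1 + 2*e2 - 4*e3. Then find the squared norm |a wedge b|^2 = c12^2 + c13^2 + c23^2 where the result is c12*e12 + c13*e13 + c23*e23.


a wedge b = (a1*b2 - a2*b1)*e12 + (a1*b3 - a3*b1)*e13 + (a2*b3 - a3*b2)*e23
e12 coeff: (-3)*2 - 4*(-5) = -6 - (-20) = 14
e13 coeff: (-3)*(-4) - 5*(-5) = 12 - (-25) = 37
e23 coeff: 4*(-4) - 5*2 = -16 - 10 = -26
|a wedge b|^2 = 14^2 + 37^2 + (-26)^2
= 196 + 1369 + 676
= 2241


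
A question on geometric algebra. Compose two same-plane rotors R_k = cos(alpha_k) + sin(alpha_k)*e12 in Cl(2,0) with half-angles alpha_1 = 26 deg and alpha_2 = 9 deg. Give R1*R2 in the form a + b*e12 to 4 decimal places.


Same-plane rotors commute and their half-angles add:
R1*R2 = cos(a1 + a2) + sin(a1 + a2)*e12.
a1 + a2 = 26 + 9 = 35 deg
cos(35 deg) = 0.8192
sin(35 deg) = 0.5736
R1*R2 = 0.8192 + 0.5736*e12


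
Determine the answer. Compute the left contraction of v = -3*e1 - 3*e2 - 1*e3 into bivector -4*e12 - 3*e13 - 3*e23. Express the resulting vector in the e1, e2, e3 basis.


Left contraction v _| B = <vB>_1 (grade-1 part of the geometric product vB).
Using e1_|e12 = e2, e2_|e12 = -e1, e1_|e13 = e3, e3_|e13 = -e1, e2_|e23 = e3, e3_|e23 = -e2:
e1 coeff: -v2*b12 - v3*b13 = -(-3)*(-4) - (-1)*(-3) = -15
e2 coeff: v1*b12 - v3*b23 = (-3)*(-4) - (-1)*(-3) = 9
e3 coeff: v1*b13 + v2*b23 = (-3)*(-3) + (-3)*(-3) = 18
v _| B = -15*e1 + 9*e2 + 18*e3


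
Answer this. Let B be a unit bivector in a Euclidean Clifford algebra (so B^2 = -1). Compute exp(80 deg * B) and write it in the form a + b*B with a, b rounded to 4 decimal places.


For a unit bivector B with B^2 = -1, the exponential series gives
e^(theta*B) = cos(theta) + sin(theta)*B (the GA analogue of Euler's formula).
theta = 80 degrees = 1.396263 rad
cos(80 deg) = 0.1736
sin(80 deg) = 0.9848
exp(theta*B) = 0.1736 + 0.9848*B


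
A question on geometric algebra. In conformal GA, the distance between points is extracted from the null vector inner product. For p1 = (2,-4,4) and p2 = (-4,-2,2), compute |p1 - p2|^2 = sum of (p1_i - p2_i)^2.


p1 - p2 = (6, -2, 2)
|p1 - p2|^2 = 6^2 + (-2)^2 + 2^2
= 36 + 4 + 4
= 44


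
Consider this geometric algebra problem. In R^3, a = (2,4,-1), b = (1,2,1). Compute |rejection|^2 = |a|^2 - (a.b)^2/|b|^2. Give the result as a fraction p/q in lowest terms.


|a|^2 = 2^2 + 4^2 + (-1)^2 = 21
|b|^2 = 1^2 + 2^2 + 1^2 = 6
a . b = 2*1 + 4*2 + (-1)*1 = 9
(a.b)^2 = 9^2 = 81
|rej|^2 = 21 - 81/6
= (126 - 81)/6
= 45/6
In lowest terms: 15/2


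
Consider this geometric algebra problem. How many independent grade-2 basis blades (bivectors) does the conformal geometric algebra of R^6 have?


The conformal model of R^6 uses Cl(7,1) with m = 6 + 2 = 8 generators.
Number of grade-2 blades = C(m, 2) = C(8, 2)
= 8*7/2 = 28


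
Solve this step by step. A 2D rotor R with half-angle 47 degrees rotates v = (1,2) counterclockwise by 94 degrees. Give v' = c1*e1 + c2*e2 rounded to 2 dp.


Rotor R = cos(47deg) - sin(47deg)*e12
Rotation angle theta = 2 * 47 = 94 degrees
v' = R*v*~R rotates v by theta.
cos(94deg) = -0.0698, sin(94deg) = 0.9976
v'_1 = 1*cos(94deg) - 2*sin(94deg)
= 1*(-0.0698) - 2*0.9976
= -2.06
v'_2 = 1*sin(94deg) + 2*cos(94deg)
= 1*0.9976 + 2*(-0.0698)
= 0.86
v' = -2.06*e1 + 0.86*e2


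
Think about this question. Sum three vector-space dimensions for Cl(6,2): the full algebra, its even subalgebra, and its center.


n = 6 + 2 = 8
Total dim = 2^8 = 256
Even subalgebra dim = 2^7 = 128
n is even, so center dim = 1
Sum = 256 + 128 + 1 = 385


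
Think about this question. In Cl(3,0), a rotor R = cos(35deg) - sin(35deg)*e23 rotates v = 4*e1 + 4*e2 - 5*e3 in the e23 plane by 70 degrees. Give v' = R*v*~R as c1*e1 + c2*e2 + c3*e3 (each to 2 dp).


Rotor R = cos(35deg) - sin(35deg)*e23
Rotation angle theta = 2 * 35 = 70 degrees in the e23 plane (e2 -> e3).
The component perpendicular to the plane (e1) is invariant: v'_1 = v1 = 4.00
cos(70deg) = 0.3420, sin(70deg) = 0.9397
v'_2 = v2*cos(theta) - v3*sin(theta) = 4*0.3420 - (-5)*0.9397 = 6.07
v'_3 = v2*sin(theta) + v3*cos(theta) = 4*0.9397 + (-5)*0.3420 = 2.05
v' = 4.00*e1 + 6.07*e2 + 2.05*e3


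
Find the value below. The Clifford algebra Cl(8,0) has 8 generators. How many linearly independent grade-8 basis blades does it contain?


Number of grade-k basis blades in Cl(p,q) with n = p + q is C(n, k).
n = 8 + 0 = 8
C(8, 8) = 8! / (8! * 0!)
= 40320 / (40320 * 1)
= 1


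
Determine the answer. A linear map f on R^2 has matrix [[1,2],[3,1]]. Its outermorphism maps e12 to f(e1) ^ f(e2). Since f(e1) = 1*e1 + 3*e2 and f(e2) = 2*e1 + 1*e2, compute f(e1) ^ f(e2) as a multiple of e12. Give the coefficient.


The outermorphism of a linear map f sends e1^e2 to f(e1)^f(e2).
f(e1) = 1*e1 + 3*e2
f(e2) = 2*e1 + 1*e2
f(e1) ^ f(e2) = (1*e1 + 3*e2) ^ (2*e1 + 1*e2)
= 1*1*e12 + 3*2*e21
= (1 - 6)*e12
= -5*e12
Coefficient = -5


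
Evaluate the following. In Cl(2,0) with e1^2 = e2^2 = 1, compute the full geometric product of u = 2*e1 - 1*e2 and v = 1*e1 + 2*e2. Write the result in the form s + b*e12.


Expand: (2*e1 - 1*e2)(1*e1 + 2*e2)
= 2*1*e1e1 + 2*2*e1e2 + (-1)*1*e2e1 + (-1)*2*e2e2
Using e1^2 = e2^2 = 1, e2e1 = -e1e2:
Scalar part s = 2*1 + (-1)*2 = 2 + (-2) = 0
Bivector part b = 2*2 - (-1)*1 = 4 - (-1) = 5
uv = 0 + 5*e12


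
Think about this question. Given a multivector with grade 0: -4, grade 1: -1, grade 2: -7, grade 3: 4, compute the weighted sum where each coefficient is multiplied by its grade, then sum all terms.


Grade-weighted sum = sum of grade_k * coefficient_k
0*(-4) = 0
1*(-1) = -1
2*(-7) = -14
3*4 = 12
Total = 0 + (-1) + (-14) + 12 = -3


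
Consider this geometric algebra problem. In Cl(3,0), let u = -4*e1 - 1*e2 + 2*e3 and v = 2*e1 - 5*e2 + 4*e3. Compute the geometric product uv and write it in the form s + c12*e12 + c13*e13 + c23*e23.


In Cl(3,0): e_i^2 = 1, e_ie_j = -e_je_i for i != j.
Scalar part = u . v = (-4)*2 + (-1)*(-5) + 2*4
= -8 + 5 + 8 = 5
e12 coeff = (-4)*(-5) - (-1)*2 = 20 - (-2) = 22
e13 coeff = (-4)*4 - 2*2 = -16 - 4 = -20
e23 coeff = (-1)*4 - 2*(-5) = -4 - (-10) = 6
uv = 5 + 22*e12 - 20*e13 + 6*e23


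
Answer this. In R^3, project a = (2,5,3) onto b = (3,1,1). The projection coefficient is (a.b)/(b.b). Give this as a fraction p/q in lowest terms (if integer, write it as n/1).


Projection coefficient = (a . b) / (b . b)
a . b = 2*3 + 5*1 + 3*1
= 6 + 5 + 3 = 14
b . b = 3^2 + 1^2 + 1^2
= 9 + 1 + 1 = 11
Coefficient = 14/11
In lowest terms: 14/11


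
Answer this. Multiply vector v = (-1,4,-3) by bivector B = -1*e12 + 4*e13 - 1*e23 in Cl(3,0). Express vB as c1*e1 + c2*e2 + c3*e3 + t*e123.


vB has grade-1 (vector) and grade-3 (trivector) parts: vB = (v _| B) + (v ^ B).
Vector part <vB>_1:
  e1: -v2*b12 - v3*b13 = -(4)*(-1) - (-3)*(4) = 16
  e2: v1*b12 - v3*b23 = (-1)*(-1) - (-3)*(-1) = -2
  e3: v1*b13 + v2*b23 = (-1)*(4) + (4)*(-1) = -8
Trivector part <vB>_3:
  e123: v1*b23 - v2*b13 + v3*b12 = (-1)*(-1) - (4)*(4) + (-3)*(-1) = -12
vB = 16*e1 - 2*e2 - 8*e3 - 12*e123


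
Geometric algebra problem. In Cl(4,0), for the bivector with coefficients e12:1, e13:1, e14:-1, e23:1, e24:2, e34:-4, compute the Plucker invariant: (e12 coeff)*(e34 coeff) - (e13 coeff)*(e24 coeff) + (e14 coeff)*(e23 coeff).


Plucker relation: af - be + cd
a*f = 1*(-4) = -4
b*e = 1*2 = 2
c*d = (-1)*1 = -1
af - be + cd = -4 - 2 + (-1)
= -7


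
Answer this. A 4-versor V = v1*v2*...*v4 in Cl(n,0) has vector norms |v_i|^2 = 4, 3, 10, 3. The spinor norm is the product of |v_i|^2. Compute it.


Spinor norm N(V) = |v1|^2 * |v2|^2 * ... * |v4|^2
= 4 * 3 * 10 * 3
Running product: 4, 12, 120, 360
N(V) = 360


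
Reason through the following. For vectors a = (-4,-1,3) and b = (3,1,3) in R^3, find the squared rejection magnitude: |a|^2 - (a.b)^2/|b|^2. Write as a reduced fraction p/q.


|a|^2 = (-4)^2 + (-1)^2 + 3^2 = 26
|b|^2 = 3^2 + 1^2 + 3^2 = 19
a . b = (-4)*3 + (-1)*1 + 3*3 = -4
(a.b)^2 = (-4)^2 = 16
|rej|^2 = 26 - 16/19
= (494 - 16)/19
= 478/19
In lowest terms: 478/19


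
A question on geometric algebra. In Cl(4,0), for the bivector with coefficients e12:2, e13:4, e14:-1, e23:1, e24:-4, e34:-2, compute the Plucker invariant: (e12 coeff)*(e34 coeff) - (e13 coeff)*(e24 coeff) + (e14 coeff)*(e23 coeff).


Plucker relation: af - be + cd
a*f = 2*(-2) = -4
b*e = 4*(-4) = -16
c*d = (-1)*1 = -1
af - be + cd = -4 - (-16) + (-1)
= 11


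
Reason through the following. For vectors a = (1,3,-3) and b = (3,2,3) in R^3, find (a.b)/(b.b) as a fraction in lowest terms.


Projection coefficient = (a . b) / (b . b)
a . b = 1*3 + 3*2 + (-3)*3
= 3 + 6 + (-9) = 0
b . b = 3^2 + 2^2 + 3^2
= 9 + 4 + 9 = 22
Coefficient = 0/22
In lowest terms: 0/1


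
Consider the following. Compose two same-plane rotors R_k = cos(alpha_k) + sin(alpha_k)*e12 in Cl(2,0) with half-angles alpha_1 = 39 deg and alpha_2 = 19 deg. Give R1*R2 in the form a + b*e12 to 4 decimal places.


Same-plane rotors commute and their half-angles add:
R1*R2 = cos(a1 + a2) + sin(a1 + a2)*e12.
a1 + a2 = 39 + 19 = 58 deg
cos(58 deg) = 0.5299
sin(58 deg) = 0.8480
R1*R2 = 0.5299 + 0.8480*e12


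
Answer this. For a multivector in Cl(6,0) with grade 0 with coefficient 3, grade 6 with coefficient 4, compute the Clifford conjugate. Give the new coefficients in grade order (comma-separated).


Clifford conjugate sign for grade k: (-1)^(k(k+1)/2)
Grade 0: (-1)^(0*1/2) = (-1)^0 = 1, coeff 3 -> 3
Grade 6: (-1)^(6*7/2) = (-1)^21 = -1, coeff 4 -> -4
Conjugated coefficients: 3, -4


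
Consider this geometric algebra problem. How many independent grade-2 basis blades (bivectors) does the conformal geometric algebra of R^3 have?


The conformal model of R^3 uses Cl(4,1) with m = 3 + 2 = 5 generators.
Number of grade-2 blades = C(m, 2) = C(5, 2)
= 5*4/2 = 10


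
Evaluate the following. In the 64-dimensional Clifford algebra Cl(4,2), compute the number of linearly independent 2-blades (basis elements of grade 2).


Number of grade-k basis blades in Cl(p,q) with n = p + q is C(n, k).
n = 4 + 2 = 6
C(6, 2) = 6! / (2! * 4!)
= 720 / (2 * 24)
= 15


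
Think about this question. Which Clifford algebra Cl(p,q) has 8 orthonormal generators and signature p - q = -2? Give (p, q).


We need p + q = 8 and p - q = -2.
Adding: 2p = 8 + (-2) = 6, so p = 3.
Then q = 8 - 3 = 5.
(p, q) = (3, 5)


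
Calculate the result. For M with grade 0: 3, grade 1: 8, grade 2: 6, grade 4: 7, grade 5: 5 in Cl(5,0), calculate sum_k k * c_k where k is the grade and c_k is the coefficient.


Grade-weighted sum = sum of grade_k * coefficient_k
0*3 = 0
1*8 = 8
2*6 = 12
4*7 = 28
5*5 = 25
Total = 0 + 8 + 12 + 28 + 25 = 73


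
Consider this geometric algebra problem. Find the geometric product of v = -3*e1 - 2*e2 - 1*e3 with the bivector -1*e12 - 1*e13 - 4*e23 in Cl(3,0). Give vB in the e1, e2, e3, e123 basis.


vB has grade-1 (vector) and grade-3 (trivector) parts: vB = (v _| B) + (v ^ B).
Vector part <vB>_1:
  e1: -v2*b12 - v3*b13 = -(-2)*(-1) - (-1)*(-1) = -3
  e2: v1*b12 - v3*b23 = (-3)*(-1) - (-1)*(-4) = -1
  e3: v1*b13 + v2*b23 = (-3)*(-1) + (-2)*(-4) = 11
Trivector part <vB>_3:
  e123: v1*b23 - v2*b13 + v3*b12 = (-3)*(-4) - (-2)*(-1) + (-1)*(-1) = 11
vB = -3*e1 - 1*e2 + 11*e3 + 11*e123


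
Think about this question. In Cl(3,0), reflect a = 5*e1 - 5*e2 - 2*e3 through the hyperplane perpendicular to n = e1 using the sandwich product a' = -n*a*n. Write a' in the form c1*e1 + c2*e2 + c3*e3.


Reflection formula: a' = -n*a*n, with n = e1 (unit vector, n^2 = 1).
For reflection through hyperplane perp to e1:
The component along e1 flips sign, others stay.
a = (5, -5, -2)
a' = (-5, -5, -2)
a' = -5*e1 - 5*e2 - 2*e3


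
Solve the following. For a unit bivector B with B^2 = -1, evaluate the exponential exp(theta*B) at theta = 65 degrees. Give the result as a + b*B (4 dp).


For a unit bivector B with B^2 = -1, the exponential series gives
e^(theta*B) = cos(theta) + sin(theta)*B (the GA analogue of Euler's formula).
theta = 65 degrees = 1.134464 rad
cos(65 deg) = 0.4226
sin(65 deg) = 0.9063
exp(theta*B) = 0.4226 + 0.9063*B


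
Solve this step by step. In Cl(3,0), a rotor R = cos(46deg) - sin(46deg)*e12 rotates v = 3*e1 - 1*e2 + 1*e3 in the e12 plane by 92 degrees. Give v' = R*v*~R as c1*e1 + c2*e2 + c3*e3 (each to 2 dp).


Rotor R = cos(46deg) - sin(46deg)*e12
Rotation angle theta = 2 * 46 = 92 degrees in the e12 plane (e1 -> e2).
The component perpendicular to the plane (e3) is invariant: v'_3 = v3 = 1.00
cos(92deg) = -0.0349, sin(92deg) = 0.9994
v'_1 = v1*cos(theta) - v2*sin(theta) = 3*(-0.0349) - (-1)*0.9994 = 0.89
v'_2 = v1*sin(theta) + v2*cos(theta) = 3*0.9994 + (-1)*(-0.0349) = 3.03
v' = 0.89*e1 + 3.03*e2 + 1.00*e3


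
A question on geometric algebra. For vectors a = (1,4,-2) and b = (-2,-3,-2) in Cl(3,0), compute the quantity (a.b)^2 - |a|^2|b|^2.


a . b = 1*(-2) + 4*(-3) + (-2)*(-2)
= -2 + (-12) + 4 = -10
|a|^2 = 1^2 + 4^2 + (-2)^2 = 21
|b|^2 = (-2)^2 + (-3)^2 + (-2)^2 = 17
(a.b)^2 = (-10)^2 = 100
|a|^2 * |b|^2 = 21 * 17 = 357
Result = 100 - 357 = -257


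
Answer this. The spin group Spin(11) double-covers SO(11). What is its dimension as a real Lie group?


Spin(n) double-covers SO(n); both have Lie algebra so(n) of dimension n(n-1)/2.
n = 11
n(n-1) = 11 * 10 = 110
dim Spin(11) = 110/2 = 55


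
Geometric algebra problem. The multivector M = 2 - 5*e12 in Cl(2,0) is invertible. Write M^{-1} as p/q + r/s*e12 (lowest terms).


M = 2 - 5*e12, where e12^2 = -1.
Since M commutes with its reverse ~M = a - b*e12, M * ~M = a^2 - b^2*e12^2 = a^2 + b^2.
So M^{-1} = ~M / (a^2 + b^2) = (a - b*e12)/(a^2 + b^2).
a^2 + b^2 = 4 + 25 = 29
Scalar part = 2/29 = 2/29
Bivector coeff = 5/29 = 5/29
M^{-1} = 2/29 + 5/29*e12


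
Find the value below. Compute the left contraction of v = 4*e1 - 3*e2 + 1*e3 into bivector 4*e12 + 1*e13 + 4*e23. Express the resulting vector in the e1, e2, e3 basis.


Left contraction v _| B = <vB>_1 (grade-1 part of the geometric product vB).
Using e1_|e12 = e2, e2_|e12 = -e1, e1_|e13 = e3, e3_|e13 = -e1, e2_|e23 = e3, e3_|e23 = -e2:
e1 coeff: -v2*b12 - v3*b13 = -(-3)*(4) - (1)*(1) = 11
e2 coeff: v1*b12 - v3*b23 = (4)*(4) - (1)*(4) = 12
e3 coeff: v1*b13 + v2*b23 = (4)*(1) + (-3)*(4) = -8
v _| B = 11*e1 + 12*e2 - 8*e3


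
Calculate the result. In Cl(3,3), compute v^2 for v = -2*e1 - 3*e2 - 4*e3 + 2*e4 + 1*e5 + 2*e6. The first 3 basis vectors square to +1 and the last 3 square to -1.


v^2 = sum of c_i^2 * e_i^2
Positive signature terms (e_i^2 = +1): (-2)^2 + (-3)^2 + (-4)^2 = 29
Negative signature terms (e_j^2 = -1): 2^2 + 1^2 + 2^2 = 9
v^2 = 29 - 9 = 20


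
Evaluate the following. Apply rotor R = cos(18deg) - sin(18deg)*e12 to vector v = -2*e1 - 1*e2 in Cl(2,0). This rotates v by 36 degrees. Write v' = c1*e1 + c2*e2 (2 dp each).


Rotor R = cos(18deg) - sin(18deg)*e12
Rotation angle theta = 2 * 18 = 36 degrees
v' = R*v*~R rotates v by theta.
cos(36deg) = 0.8090, sin(36deg) = 0.5878
v'_1 = -2*cos(36deg) - (-1)*sin(36deg)
= -2*0.8090 - (-1)*0.5878
= -1.03
v'_2 = -2*sin(36deg) + (-1)*cos(36deg)
= -2*0.5878 + (-1)*0.8090
= -1.98
v' = -1.03*e1 - 1.98*e2


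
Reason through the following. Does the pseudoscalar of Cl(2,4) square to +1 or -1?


The pseudoscalar I = e1...e_n (product of all n generators) of Cl(p,q) satisfies I^2 = (-1)^(q + n(n-1)/2).
p = 2, q = 4, n = p + q = 6
n(n-1)/2 = 6 * 5 / 2 = 15
Exponent = q + n(n-1)/2 = 4 + 15 = 19
I^2 = (-1)^19 = -1


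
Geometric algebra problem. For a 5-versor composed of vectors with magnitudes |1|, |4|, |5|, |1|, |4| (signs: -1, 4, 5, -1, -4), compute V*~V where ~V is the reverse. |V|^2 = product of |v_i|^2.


Each vector v_i has |v_i|^2 = s_i^2
Squared scales: (-1)^2 = 1, 4^2 = 16, 5^2 = 25, (-1)^2 = 1, (-4)^2 = 16
|V|^2 = 1 * 16 * 25 * 1 * 16
= 6400


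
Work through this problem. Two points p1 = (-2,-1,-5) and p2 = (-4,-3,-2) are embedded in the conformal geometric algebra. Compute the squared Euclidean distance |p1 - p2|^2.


p1 - p2 = (2, 2, -3)
|p1 - p2|^2 = 2^2 + 2^2 + (-3)^2
= 4 + 4 + 9
= 17


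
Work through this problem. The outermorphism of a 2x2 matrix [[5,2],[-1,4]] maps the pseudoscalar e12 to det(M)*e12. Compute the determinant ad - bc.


The outermorphism of a linear map f sends e1^e2 to f(e1)^f(e2).
f(e1) = 5*e1 - 1*e2
f(e2) = 2*e1 + 4*e2
f(e1) ^ f(e2) = (5*e1 - 1*e2) ^ (2*e1 + 4*e2)
= 5*4*e12 + (-1)*2*e21
= (20 - (-2))*e12
= 22*e12
Coefficient = 22


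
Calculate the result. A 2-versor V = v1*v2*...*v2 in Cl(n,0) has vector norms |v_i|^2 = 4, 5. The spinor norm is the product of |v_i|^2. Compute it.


Spinor norm N(V) = |v1|^2 * |v2|^2 * ... * |v2|^2
= 4 * 5
Running product: 4, 20
N(V) = 20


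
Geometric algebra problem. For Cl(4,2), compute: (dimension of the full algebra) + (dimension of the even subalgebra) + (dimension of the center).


n = 4 + 2 = 6
Total dim = 2^6 = 64
Even subalgebra dim = 2^5 = 32
n is even, so center dim = 1
Sum = 64 + 32 + 1 = 97


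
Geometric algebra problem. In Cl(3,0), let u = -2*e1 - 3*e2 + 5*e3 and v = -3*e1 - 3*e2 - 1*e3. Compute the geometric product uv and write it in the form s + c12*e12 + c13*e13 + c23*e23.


In Cl(3,0): e_i^2 = 1, e_ie_j = -e_je_i for i != j.
Scalar part = u . v = (-2)*(-3) + (-3)*(-3) + 5*(-1)
= 6 + 9 + (-5) = 10
e12 coeff = (-2)*(-3) - (-3)*(-3) = 6 - 9 = -3
e13 coeff = (-2)*(-1) - 5*(-3) = 2 - (-15) = 17
e23 coeff = (-3)*(-1) - 5*(-3) = 3 - (-15) = 18
uv = 10 - 3*e12 + 17*e13 + 18*e23


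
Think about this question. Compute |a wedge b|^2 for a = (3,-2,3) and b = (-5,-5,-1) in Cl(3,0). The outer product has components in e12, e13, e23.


a wedge b = (a1*b2 - a2*b1)*e12 + (a1*b3 - a3*b1)*e13 + (a2*b3 - a3*b2)*e23
e12 coeff: 3*(-5) - (-2)*(-5) = -15 - 10 = -25
e13 coeff: 3*(-1) - 3*(-5) = -3 - (-15) = 12
e23 coeff: (-2)*(-1) - 3*(-5) = 2 - (-15) = 17
|a wedge b|^2 = (-25)^2 + 12^2 + 17^2
= 625 + 144 + 289
= 1058


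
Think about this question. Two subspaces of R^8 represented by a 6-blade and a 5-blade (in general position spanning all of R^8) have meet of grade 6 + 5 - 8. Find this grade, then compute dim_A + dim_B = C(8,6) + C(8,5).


Meet grade = grade(A) + grade(B) - n
= 6 + 5 - 8 = 3
C(8,6) = 28
C(8,5) = 56
dim_A + dim_B = 28 + 56 = 84


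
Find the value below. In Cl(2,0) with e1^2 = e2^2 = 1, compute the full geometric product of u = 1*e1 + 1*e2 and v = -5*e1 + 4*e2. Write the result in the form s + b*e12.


Expand: (1*e1 + 1*e2)(-5*e1 + 4*e2)
= 1*(-5)*e1e1 + 1*4*e1e2 + 1*(-5)*e2e1 + 1*4*e2e2
Using e1^2 = e2^2 = 1, e2e1 = -e1e2:
Scalar part s = 1*(-5) + 1*4 = -5 + 4 = -1
Bivector part b = 1*4 - 1*(-5) = 4 - (-5) = 9
uv = -1 + 9*e12


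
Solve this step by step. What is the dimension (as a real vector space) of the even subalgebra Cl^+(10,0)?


Even subalgebra dimension = 2^(n-1)
n = 10 + 0 = 10
2^(10 - 1) = 2^9 = 512
Verification: sum of C(10,k) for even k = 1 + 45 + 210 + 210 + 45 + 1 = 512
Result = 512


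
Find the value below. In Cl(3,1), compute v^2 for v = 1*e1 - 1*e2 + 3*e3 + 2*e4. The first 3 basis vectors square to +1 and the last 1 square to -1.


v^2 = sum of c_i^2 * e_i^2
Positive signature terms (e_i^2 = +1): 1^2 + (-1)^2 + 3^2 = 11
Negative signature terms (e_j^2 = -1): 2^2 = 4
v^2 = 11 - 4 = 7


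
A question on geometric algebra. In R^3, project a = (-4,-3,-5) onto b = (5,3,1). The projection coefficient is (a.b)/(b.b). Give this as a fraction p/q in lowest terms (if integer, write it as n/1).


Projection coefficient = (a . b) / (b . b)
a . b = (-4)*5 + (-3)*3 + (-5)*1
= -20 + (-9) + (-5) = -34
b . b = 5^2 + 3^2 + 1^2
= 25 + 9 + 1 = 35
Coefficient = -34/35
In lowest terms: -34/35


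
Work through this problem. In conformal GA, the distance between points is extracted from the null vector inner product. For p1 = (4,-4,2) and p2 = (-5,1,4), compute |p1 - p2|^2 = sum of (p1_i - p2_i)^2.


p1 - p2 = (9, -5, -2)
|p1 - p2|^2 = 9^2 + (-5)^2 + (-2)^2
= 81 + 25 + 4
= 110


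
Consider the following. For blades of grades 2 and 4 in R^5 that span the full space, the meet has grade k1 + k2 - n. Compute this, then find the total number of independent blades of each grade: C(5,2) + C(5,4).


Meet grade = grade(A) + grade(B) - n
= 2 + 4 - 5 = 1
C(5,2) = 10
C(5,4) = 5
dim_A + dim_B = 10 + 5 = 15


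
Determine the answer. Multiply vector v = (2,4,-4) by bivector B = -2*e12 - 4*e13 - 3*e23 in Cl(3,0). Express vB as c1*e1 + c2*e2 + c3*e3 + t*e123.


vB has grade-1 (vector) and grade-3 (trivector) parts: vB = (v _| B) + (v ^ B).
Vector part <vB>_1:
  e1: -v2*b12 - v3*b13 = -(4)*(-2) - (-4)*(-4) = -8
  e2: v1*b12 - v3*b23 = (2)*(-2) - (-4)*(-3) = -16
  e3: v1*b13 + v2*b23 = (2)*(-4) + (4)*(-3) = -20
Trivector part <vB>_3:
  e123: v1*b23 - v2*b13 + v3*b12 = (2)*(-3) - (4)*(-4) + (-4)*(-2) = 18
vB = -8*e1 - 16*e2 - 20*e3 + 18*e123


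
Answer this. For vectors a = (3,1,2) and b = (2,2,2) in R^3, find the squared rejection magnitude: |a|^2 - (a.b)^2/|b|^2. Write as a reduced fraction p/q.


|a|^2 = 3^2 + 1^2 + 2^2 = 14
|b|^2 = 2^2 + 2^2 + 2^2 = 12
a . b = 3*2 + 1*2 + 2*2 = 12
(a.b)^2 = 12^2 = 144
|rej|^2 = 14 - 144/12
= (168 - 144)/12
= 24/12
In lowest terms: 2/1


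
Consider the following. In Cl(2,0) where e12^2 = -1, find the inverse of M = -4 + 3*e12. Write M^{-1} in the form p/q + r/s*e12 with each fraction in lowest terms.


M = -4 + 3*e12, where e12^2 = -1.
Since M commutes with its reverse ~M = a - b*e12, M * ~M = a^2 - b^2*e12^2 = a^2 + b^2.
So M^{-1} = ~M / (a^2 + b^2) = (a - b*e12)/(a^2 + b^2).
a^2 + b^2 = 16 + 9 = 25
Scalar part = -4/25 = -4/25
Bivector coeff = -3/25 = -3/25
M^{-1} = -4/25 - 3/25*e12


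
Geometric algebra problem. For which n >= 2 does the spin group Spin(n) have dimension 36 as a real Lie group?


dim Spin(n) = dim so(n) = n(n-1)/2.
Solve n(n-1)/2 = 36, i.e. n^2 - n - 72 = 0.
Discriminant = 1 + 8*36 = 289
n = (1 + sqrt(289))/2 = (1 + 17)/2 = 9


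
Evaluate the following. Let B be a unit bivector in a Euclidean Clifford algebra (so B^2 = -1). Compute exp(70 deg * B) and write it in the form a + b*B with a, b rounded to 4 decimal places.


For a unit bivector B with B^2 = -1, the exponential series gives
e^(theta*B) = cos(theta) + sin(theta)*B (the GA analogue of Euler's formula).
theta = 70 degrees = 1.22173 rad
cos(70 deg) = 0.3420
sin(70 deg) = 0.9397
exp(theta*B) = 0.3420 + 0.9397*B


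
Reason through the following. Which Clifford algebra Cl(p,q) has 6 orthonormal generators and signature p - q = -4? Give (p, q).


We need p + q = 6 and p - q = -4.
Adding: 2p = 6 + (-4) = 2, so p = 1.
Then q = 6 - 1 = 5.
(p, q) = (1, 5)


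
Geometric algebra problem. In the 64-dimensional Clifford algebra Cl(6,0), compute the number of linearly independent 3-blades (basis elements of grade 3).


Number of grade-k basis blades in Cl(p,q) with n = p + q is C(n, k).
n = 6 + 0 = 6
C(6, 3) = 6! / (3! * 3!)
= 720 / (6 * 6)
= 20


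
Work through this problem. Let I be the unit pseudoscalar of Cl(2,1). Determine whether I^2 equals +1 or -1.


The pseudoscalar I = e1...e_n (product of all n generators) of Cl(p,q) satisfies I^2 = (-1)^(q + n(n-1)/2).
p = 2, q = 1, n = p + q = 3
n(n-1)/2 = 3 * 2 / 2 = 3
Exponent = q + n(n-1)/2 = 1 + 3 = 4
I^2 = (-1)^4 = +1


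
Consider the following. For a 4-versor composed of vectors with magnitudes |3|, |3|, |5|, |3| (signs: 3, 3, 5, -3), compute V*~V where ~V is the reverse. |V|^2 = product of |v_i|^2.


Each vector v_i has |v_i|^2 = s_i^2
Squared scales: 3^2 = 9, 3^2 = 9, 5^2 = 25, (-3)^2 = 9
|V|^2 = 9 * 9 * 25 * 9
= 18225


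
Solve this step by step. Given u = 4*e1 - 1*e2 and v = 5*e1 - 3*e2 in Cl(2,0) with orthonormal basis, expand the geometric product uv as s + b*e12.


Expand: (4*e1 - 1*e2)(5*e1 - 3*e2)
= 4*5*e1e1 + 4*(-3)*e1e2 + (-1)*5*e2e1 + (-1)*(-3)*e2e2
Using e1^2 = e2^2 = 1, e2e1 = -e1e2:
Scalar part s = 4*5 + (-1)*(-3) = 20 + 3 = 23
Bivector part b = 4*(-3) - (-1)*5 = -12 - (-5) = -7
uv = 23 - 7*e12


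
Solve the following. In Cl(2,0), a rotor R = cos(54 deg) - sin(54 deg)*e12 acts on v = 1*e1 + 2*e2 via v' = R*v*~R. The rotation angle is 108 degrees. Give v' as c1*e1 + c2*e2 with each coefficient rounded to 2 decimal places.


Rotor R = cos(54deg) - sin(54deg)*e12
Rotation angle theta = 2 * 54 = 108 degrees
v' = R*v*~R rotates v by theta.
cos(108deg) = -0.3090, sin(108deg) = 0.9511
v'_1 = 1*cos(108deg) - 2*sin(108deg)
= 1*(-0.3090) - 2*0.9511
= -2.21
v'_2 = 1*sin(108deg) + 2*cos(108deg)
= 1*0.9511 + 2*(-0.3090)
= 0.33
v' = -2.21*e1 + 0.33*e2


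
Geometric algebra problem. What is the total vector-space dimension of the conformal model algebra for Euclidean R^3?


The conformal model of R^3 uses Cl(4,1): the 3 Euclidean generators plus two extra orthogonal generators e+ (e+^2 = +1) and e- (e-^2 = -1), from which the null vectors e0, einf are built.
Number of generators m = 3 + 2 = 5.
dim Cl(p,q) = 2^m = 2^5 = 32
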